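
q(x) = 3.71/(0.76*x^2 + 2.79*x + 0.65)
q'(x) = 3.71*(-1.52*x - 2.79)/(0.76*x^2 + 2.79*x + 0.65)^2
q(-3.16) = -6.43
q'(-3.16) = 22.41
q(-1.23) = -2.27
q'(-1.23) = -1.28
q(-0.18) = 21.52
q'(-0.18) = -314.02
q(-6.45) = 0.26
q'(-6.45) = 0.13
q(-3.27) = -10.70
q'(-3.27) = 67.30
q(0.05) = 4.69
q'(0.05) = -16.98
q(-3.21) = -7.81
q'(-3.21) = 34.38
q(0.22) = 2.85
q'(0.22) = -6.85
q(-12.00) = 0.05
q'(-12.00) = 0.01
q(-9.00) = 0.10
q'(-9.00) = 0.03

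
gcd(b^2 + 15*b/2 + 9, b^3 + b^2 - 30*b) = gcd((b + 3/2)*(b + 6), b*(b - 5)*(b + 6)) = b + 6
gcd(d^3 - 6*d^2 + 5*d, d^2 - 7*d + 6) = d - 1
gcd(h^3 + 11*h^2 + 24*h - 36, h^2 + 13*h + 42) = h + 6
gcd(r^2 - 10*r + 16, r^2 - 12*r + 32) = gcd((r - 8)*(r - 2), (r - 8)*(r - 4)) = r - 8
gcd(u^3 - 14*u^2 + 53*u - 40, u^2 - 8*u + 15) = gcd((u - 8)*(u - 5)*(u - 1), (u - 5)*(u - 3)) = u - 5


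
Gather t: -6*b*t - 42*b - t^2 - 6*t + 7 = -42*b - t^2 + t*(-6*b - 6) + 7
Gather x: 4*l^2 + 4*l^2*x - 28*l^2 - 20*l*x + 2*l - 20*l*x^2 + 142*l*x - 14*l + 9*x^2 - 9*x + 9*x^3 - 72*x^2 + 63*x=-24*l^2 - 12*l + 9*x^3 + x^2*(-20*l - 63) + x*(4*l^2 + 122*l + 54)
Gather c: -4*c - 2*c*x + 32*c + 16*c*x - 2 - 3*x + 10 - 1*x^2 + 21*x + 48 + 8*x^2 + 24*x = c*(14*x + 28) + 7*x^2 + 42*x + 56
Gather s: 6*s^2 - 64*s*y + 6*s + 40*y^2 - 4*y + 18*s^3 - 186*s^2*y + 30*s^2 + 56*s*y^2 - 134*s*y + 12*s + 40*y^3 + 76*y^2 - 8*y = 18*s^3 + s^2*(36 - 186*y) + s*(56*y^2 - 198*y + 18) + 40*y^3 + 116*y^2 - 12*y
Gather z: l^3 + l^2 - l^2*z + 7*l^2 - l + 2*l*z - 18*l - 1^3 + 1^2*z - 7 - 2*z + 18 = l^3 + 8*l^2 - 19*l + z*(-l^2 + 2*l - 1) + 10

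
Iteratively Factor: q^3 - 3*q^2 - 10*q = (q + 2)*(q^2 - 5*q) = q*(q + 2)*(q - 5)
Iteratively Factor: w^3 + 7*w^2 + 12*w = (w + 4)*(w^2 + 3*w) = (w + 3)*(w + 4)*(w)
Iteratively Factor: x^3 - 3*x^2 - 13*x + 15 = (x + 3)*(x^2 - 6*x + 5) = (x - 1)*(x + 3)*(x - 5)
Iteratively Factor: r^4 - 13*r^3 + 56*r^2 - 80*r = (r - 4)*(r^3 - 9*r^2 + 20*r) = (r - 4)^2*(r^2 - 5*r) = r*(r - 4)^2*(r - 5)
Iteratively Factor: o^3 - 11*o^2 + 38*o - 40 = (o - 5)*(o^2 - 6*o + 8) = (o - 5)*(o - 2)*(o - 4)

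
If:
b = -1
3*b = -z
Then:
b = -1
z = 3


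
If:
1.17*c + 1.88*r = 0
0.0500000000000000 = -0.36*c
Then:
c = -0.14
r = 0.09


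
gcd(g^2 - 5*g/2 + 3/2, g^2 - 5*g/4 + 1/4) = g - 1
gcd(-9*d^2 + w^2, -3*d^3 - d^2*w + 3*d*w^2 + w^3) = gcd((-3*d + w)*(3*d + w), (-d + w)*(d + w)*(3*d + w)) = 3*d + w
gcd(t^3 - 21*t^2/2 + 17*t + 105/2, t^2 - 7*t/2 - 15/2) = t^2 - 7*t/2 - 15/2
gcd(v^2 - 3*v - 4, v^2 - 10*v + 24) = v - 4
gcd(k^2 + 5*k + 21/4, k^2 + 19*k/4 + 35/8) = k + 7/2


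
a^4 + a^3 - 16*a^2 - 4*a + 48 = (a - 3)*(a - 2)*(a + 2)*(a + 4)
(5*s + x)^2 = 25*s^2 + 10*s*x + x^2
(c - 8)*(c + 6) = c^2 - 2*c - 48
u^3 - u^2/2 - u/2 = u*(u - 1)*(u + 1/2)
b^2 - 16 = (b - 4)*(b + 4)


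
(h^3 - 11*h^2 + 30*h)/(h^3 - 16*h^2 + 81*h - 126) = h*(h - 5)/(h^2 - 10*h + 21)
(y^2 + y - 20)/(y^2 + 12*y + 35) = (y - 4)/(y + 7)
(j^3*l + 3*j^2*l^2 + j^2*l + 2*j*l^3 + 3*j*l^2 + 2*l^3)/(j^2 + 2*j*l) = l*(j^2 + j*l + j + l)/j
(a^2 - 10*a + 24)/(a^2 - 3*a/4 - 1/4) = 4*(-a^2 + 10*a - 24)/(-4*a^2 + 3*a + 1)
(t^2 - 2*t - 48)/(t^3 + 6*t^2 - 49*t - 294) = (t - 8)/(t^2 - 49)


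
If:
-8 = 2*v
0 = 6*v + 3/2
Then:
No Solution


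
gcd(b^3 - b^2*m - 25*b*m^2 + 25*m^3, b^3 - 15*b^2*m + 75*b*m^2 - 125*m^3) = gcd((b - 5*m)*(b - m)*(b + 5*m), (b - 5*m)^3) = b - 5*m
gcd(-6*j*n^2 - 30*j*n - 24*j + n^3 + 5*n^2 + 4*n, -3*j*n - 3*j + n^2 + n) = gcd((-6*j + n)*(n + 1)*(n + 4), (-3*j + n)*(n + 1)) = n + 1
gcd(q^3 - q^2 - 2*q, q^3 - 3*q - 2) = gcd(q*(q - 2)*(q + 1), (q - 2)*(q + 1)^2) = q^2 - q - 2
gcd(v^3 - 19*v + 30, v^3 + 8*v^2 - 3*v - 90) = v^2 + 2*v - 15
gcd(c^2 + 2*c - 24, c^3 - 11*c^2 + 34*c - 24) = c - 4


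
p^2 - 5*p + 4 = (p - 4)*(p - 1)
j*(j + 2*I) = j^2 + 2*I*j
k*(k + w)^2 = k^3 + 2*k^2*w + k*w^2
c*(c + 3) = c^2 + 3*c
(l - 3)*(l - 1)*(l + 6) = l^3 + 2*l^2 - 21*l + 18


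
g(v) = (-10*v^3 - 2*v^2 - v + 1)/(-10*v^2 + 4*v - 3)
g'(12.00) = 1.00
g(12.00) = 12.60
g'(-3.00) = 0.98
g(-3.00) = -2.44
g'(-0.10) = -0.28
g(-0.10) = -0.31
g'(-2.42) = 0.97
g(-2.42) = -1.87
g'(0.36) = 2.18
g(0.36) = 0.03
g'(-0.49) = 0.29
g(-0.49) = -0.30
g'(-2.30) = 0.96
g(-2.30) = -1.76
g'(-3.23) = 0.98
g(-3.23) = -2.66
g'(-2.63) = 0.97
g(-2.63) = -2.08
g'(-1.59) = 0.91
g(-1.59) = -1.09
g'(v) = (20*v - 4)*(-10*v^3 - 2*v^2 - v + 1)/(-10*v^2 + 4*v - 3)^2 + (-30*v^2 - 4*v - 1)/(-10*v^2 + 4*v - 3)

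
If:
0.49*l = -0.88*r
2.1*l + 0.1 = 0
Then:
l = -0.05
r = 0.03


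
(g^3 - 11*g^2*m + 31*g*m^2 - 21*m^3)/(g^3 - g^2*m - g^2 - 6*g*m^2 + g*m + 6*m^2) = (g^2 - 8*g*m + 7*m^2)/(g^2 + 2*g*m - g - 2*m)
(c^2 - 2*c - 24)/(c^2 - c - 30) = (c + 4)/(c + 5)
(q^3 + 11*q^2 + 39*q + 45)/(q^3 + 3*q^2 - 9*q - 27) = (q + 5)/(q - 3)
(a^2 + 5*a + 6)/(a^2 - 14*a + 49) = (a^2 + 5*a + 6)/(a^2 - 14*a + 49)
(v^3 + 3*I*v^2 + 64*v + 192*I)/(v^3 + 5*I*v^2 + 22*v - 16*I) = (v^2 - 5*I*v + 24)/(v^2 - 3*I*v - 2)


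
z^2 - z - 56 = (z - 8)*(z + 7)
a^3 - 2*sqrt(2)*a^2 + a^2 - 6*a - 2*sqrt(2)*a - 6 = (a + 1)*(a - 3*sqrt(2))*(a + sqrt(2))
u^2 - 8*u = u*(u - 8)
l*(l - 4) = l^2 - 4*l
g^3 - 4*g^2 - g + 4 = (g - 4)*(g - 1)*(g + 1)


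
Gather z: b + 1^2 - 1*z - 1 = b - z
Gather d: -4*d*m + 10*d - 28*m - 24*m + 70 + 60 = d*(10 - 4*m) - 52*m + 130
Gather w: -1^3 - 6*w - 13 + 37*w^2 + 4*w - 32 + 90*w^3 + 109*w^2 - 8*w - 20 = 90*w^3 + 146*w^2 - 10*w - 66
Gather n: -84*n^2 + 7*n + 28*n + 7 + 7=-84*n^2 + 35*n + 14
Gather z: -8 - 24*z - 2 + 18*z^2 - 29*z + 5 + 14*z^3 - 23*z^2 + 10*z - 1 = 14*z^3 - 5*z^2 - 43*z - 6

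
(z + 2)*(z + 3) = z^2 + 5*z + 6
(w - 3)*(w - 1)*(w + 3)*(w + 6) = w^4 + 5*w^3 - 15*w^2 - 45*w + 54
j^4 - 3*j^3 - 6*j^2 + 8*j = j*(j - 4)*(j - 1)*(j + 2)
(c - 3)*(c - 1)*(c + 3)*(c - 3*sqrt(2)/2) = c^4 - 3*sqrt(2)*c^3/2 - c^3 - 9*c^2 + 3*sqrt(2)*c^2/2 + 9*c + 27*sqrt(2)*c/2 - 27*sqrt(2)/2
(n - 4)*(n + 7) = n^2 + 3*n - 28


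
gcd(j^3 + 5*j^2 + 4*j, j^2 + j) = j^2 + j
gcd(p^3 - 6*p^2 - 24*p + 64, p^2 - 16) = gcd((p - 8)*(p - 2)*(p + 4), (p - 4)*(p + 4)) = p + 4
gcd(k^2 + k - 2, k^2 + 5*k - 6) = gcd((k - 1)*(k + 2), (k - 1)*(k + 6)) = k - 1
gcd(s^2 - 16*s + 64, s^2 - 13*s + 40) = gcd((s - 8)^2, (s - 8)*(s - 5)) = s - 8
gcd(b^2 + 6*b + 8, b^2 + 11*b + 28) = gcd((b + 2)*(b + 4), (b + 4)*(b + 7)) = b + 4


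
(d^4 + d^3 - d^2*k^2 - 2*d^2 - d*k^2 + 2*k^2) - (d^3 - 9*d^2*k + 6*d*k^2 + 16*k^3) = d^4 - d^2*k^2 + 9*d^2*k - 2*d^2 - 7*d*k^2 - 16*k^3 + 2*k^2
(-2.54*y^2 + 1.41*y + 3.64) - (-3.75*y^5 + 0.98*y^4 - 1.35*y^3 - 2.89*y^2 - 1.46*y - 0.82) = 3.75*y^5 - 0.98*y^4 + 1.35*y^3 + 0.35*y^2 + 2.87*y + 4.46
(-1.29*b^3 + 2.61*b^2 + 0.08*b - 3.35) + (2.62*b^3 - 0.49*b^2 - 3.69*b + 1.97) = 1.33*b^3 + 2.12*b^2 - 3.61*b - 1.38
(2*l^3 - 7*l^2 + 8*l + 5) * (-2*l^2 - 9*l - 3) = -4*l^5 - 4*l^4 + 41*l^3 - 61*l^2 - 69*l - 15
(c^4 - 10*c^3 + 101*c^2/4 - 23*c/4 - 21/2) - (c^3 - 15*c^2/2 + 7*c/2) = c^4 - 11*c^3 + 131*c^2/4 - 37*c/4 - 21/2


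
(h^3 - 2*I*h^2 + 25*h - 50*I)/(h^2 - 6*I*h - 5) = (h^2 + 3*I*h + 10)/(h - I)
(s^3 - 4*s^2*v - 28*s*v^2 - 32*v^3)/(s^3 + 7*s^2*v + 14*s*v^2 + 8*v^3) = (s^2 - 6*s*v - 16*v^2)/(s^2 + 5*s*v + 4*v^2)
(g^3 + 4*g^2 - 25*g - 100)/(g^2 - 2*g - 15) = (g^2 + 9*g + 20)/(g + 3)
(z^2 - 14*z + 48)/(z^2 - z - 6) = (-z^2 + 14*z - 48)/(-z^2 + z + 6)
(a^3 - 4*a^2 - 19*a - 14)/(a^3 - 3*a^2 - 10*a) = (a^2 - 6*a - 7)/(a*(a - 5))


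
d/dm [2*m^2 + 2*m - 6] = 4*m + 2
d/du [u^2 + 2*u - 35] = 2*u + 2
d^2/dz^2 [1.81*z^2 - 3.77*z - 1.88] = 3.62000000000000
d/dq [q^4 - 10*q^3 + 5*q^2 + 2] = 2*q*(2*q^2 - 15*q + 5)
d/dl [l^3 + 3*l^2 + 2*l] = 3*l^2 + 6*l + 2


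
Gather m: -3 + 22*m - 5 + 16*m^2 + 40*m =16*m^2 + 62*m - 8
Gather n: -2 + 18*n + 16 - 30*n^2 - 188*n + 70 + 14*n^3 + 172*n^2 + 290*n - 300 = 14*n^3 + 142*n^2 + 120*n - 216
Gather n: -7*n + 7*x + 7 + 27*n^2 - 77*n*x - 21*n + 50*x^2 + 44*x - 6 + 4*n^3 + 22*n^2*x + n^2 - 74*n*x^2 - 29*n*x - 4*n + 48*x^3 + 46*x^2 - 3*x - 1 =4*n^3 + n^2*(22*x + 28) + n*(-74*x^2 - 106*x - 32) + 48*x^3 + 96*x^2 + 48*x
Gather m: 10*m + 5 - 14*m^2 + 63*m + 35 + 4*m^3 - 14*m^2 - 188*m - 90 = 4*m^3 - 28*m^2 - 115*m - 50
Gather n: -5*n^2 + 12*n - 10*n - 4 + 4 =-5*n^2 + 2*n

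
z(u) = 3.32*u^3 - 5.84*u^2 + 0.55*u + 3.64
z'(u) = 9.96*u^2 - 11.68*u + 0.55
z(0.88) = 1.86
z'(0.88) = -2.02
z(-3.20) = -166.71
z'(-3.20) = 139.92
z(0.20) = 3.54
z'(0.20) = -1.39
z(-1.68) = -29.51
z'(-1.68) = 48.28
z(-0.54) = 1.12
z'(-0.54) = 9.76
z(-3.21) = -168.11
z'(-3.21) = 140.67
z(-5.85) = -864.11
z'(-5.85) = 409.73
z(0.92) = 1.79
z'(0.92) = -1.77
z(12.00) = 4906.24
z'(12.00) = 1294.63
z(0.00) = 3.64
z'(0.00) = 0.55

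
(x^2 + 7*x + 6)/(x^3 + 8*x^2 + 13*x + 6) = 1/(x + 1)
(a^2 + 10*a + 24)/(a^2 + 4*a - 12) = (a + 4)/(a - 2)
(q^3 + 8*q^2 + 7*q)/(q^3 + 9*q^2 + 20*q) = (q^2 + 8*q + 7)/(q^2 + 9*q + 20)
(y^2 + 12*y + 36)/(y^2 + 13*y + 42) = (y + 6)/(y + 7)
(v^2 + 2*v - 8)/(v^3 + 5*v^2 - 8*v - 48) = (v - 2)/(v^2 + v - 12)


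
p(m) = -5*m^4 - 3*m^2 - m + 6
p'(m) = -20*m^3 - 6*m - 1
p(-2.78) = -313.05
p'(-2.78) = 445.38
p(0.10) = 5.87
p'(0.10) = -1.62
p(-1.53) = -26.89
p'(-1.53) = 79.81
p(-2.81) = -326.62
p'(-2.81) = 459.62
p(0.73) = 2.25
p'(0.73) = -13.16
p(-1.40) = -17.69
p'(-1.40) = 62.28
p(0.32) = 5.32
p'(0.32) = -3.58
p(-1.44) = -20.28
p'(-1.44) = 67.36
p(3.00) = -429.00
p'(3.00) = -559.00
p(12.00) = -104118.00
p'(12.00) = -34633.00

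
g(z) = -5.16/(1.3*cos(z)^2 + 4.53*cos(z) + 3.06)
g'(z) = -5.16*(2.6*sin(z)*cos(z) + 4.53*sin(z))/(1.3*cos(z)^2 + 4.53*cos(z) + 3.06)^2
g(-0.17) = -0.59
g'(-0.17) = 0.08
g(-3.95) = -9.36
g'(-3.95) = -33.55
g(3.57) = -343.22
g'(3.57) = 20532.37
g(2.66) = -77.78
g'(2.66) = -1208.75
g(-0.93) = -0.83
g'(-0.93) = 0.65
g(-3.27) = 33.50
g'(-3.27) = -54.35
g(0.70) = -0.71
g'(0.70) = -0.41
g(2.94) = 39.58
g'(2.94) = -120.50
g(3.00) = 34.27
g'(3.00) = -62.84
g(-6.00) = -0.60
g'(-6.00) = -0.14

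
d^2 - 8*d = d*(d - 8)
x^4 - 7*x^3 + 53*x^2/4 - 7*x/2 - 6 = (x - 4)*(x - 2)*(x - 3/2)*(x + 1/2)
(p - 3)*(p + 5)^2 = p^3 + 7*p^2 - 5*p - 75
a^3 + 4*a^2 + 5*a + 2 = (a + 1)^2*(a + 2)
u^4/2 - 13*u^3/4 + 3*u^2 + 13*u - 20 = (u/2 + 1)*(u - 4)*(u - 5/2)*(u - 2)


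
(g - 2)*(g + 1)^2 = g^3 - 3*g - 2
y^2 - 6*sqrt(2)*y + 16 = (y - 4*sqrt(2))*(y - 2*sqrt(2))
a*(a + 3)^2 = a^3 + 6*a^2 + 9*a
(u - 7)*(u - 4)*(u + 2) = u^3 - 9*u^2 + 6*u + 56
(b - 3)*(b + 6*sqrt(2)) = b^2 - 3*b + 6*sqrt(2)*b - 18*sqrt(2)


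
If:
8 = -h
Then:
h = -8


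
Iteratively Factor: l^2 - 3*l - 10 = (l - 5)*(l + 2)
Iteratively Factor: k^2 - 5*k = (k - 5)*(k)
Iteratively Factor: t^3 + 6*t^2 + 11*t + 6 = (t + 2)*(t^2 + 4*t + 3) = (t + 2)*(t + 3)*(t + 1)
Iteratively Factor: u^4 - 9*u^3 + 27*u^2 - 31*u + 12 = (u - 1)*(u^3 - 8*u^2 + 19*u - 12) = (u - 1)^2*(u^2 - 7*u + 12) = (u - 4)*(u - 1)^2*(u - 3)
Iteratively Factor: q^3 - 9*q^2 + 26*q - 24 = (q - 3)*(q^2 - 6*q + 8) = (q - 3)*(q - 2)*(q - 4)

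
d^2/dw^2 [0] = 0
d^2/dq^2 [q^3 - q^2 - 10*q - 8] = 6*q - 2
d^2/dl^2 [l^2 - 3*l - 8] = 2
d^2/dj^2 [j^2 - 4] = 2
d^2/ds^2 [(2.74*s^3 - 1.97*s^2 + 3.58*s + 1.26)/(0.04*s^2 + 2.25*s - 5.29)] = (4.44089209850063e-16*s^4 + 29.268124*s^3 - 198.166116*s^2 + 465.284172*s - 11.744722)/(6.4e-5*s^6 + 0.0108*s^5 + 0.582108*s^4 + 8.534025*s^3 - 76.983783*s^2 + 188.892675*s - 148.035889)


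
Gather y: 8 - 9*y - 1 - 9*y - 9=-18*y - 2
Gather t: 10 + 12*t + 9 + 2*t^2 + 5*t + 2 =2*t^2 + 17*t + 21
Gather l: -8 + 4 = -4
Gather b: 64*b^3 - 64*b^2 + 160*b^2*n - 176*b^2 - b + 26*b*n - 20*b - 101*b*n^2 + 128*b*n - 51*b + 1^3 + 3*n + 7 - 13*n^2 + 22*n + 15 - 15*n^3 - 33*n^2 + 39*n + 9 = 64*b^3 + b^2*(160*n - 240) + b*(-101*n^2 + 154*n - 72) - 15*n^3 - 46*n^2 + 64*n + 32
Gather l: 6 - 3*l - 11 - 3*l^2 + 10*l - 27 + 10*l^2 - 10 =7*l^2 + 7*l - 42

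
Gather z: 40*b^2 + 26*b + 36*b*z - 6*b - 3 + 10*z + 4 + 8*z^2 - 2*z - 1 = 40*b^2 + 20*b + 8*z^2 + z*(36*b + 8)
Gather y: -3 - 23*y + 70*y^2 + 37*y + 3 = 70*y^2 + 14*y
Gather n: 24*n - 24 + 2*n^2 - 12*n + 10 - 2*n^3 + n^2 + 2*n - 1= -2*n^3 + 3*n^2 + 14*n - 15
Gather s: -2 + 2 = 0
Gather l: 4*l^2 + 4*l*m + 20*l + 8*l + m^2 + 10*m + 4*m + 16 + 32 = 4*l^2 + l*(4*m + 28) + m^2 + 14*m + 48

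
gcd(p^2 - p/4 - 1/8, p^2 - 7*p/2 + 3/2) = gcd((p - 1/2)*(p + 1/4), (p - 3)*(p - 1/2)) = p - 1/2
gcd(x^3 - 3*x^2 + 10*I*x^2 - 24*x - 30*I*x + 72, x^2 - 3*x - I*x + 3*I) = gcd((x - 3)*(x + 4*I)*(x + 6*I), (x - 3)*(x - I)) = x - 3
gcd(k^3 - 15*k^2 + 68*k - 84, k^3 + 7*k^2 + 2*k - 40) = k - 2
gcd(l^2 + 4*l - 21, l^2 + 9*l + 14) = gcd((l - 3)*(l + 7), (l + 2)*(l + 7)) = l + 7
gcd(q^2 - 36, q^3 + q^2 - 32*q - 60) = q - 6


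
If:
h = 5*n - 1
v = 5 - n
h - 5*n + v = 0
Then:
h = 19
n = 4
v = 1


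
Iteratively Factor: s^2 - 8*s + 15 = (s - 5)*(s - 3)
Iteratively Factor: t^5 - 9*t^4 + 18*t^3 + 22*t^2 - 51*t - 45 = (t - 3)*(t^4 - 6*t^3 + 22*t + 15) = (t - 5)*(t - 3)*(t^3 - t^2 - 5*t - 3) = (t - 5)*(t - 3)*(t + 1)*(t^2 - 2*t - 3) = (t - 5)*(t - 3)^2*(t + 1)*(t + 1)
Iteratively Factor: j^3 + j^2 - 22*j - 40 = (j + 2)*(j^2 - j - 20) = (j - 5)*(j + 2)*(j + 4)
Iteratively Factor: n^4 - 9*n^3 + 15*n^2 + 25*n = (n - 5)*(n^3 - 4*n^2 - 5*n) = n*(n - 5)*(n^2 - 4*n - 5) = n*(n - 5)*(n + 1)*(n - 5)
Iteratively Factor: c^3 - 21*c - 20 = (c + 4)*(c^2 - 4*c - 5) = (c - 5)*(c + 4)*(c + 1)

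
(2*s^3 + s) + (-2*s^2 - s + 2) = 2*s^3 - 2*s^2 + 2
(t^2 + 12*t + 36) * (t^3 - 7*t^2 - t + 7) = t^5 + 5*t^4 - 49*t^3 - 257*t^2 + 48*t + 252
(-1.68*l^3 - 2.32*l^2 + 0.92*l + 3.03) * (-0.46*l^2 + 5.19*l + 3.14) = 0.7728*l^5 - 7.652*l^4 - 17.7392*l^3 - 3.9038*l^2 + 18.6145*l + 9.5142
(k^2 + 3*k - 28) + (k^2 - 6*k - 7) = 2*k^2 - 3*k - 35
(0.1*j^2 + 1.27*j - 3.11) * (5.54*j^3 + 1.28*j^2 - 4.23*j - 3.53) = 0.554*j^5 + 7.1638*j^4 - 16.0268*j^3 - 9.7059*j^2 + 8.6722*j + 10.9783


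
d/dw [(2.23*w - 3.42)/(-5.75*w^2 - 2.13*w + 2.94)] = (12.8225*w^2 - 39.33*w - 0.7284)/(33.0625*w^4 + 24.495*w^3 - 29.2731*w^2 - 12.5244*w + 8.6436)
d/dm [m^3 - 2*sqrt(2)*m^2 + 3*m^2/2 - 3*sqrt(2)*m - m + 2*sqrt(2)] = 3*m^2 - 4*sqrt(2)*m + 3*m - 3*sqrt(2) - 1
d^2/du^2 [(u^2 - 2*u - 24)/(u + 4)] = 0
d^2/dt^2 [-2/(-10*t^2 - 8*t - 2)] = 2*(-25*t^2 - 20*t + 4*(5*t + 2)^2 - 5)/(5*t^2 + 4*t + 1)^3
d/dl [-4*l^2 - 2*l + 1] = -8*l - 2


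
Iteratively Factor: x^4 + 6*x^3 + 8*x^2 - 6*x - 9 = (x + 3)*(x^3 + 3*x^2 - x - 3) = (x - 1)*(x + 3)*(x^2 + 4*x + 3) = (x - 1)*(x + 1)*(x + 3)*(x + 3)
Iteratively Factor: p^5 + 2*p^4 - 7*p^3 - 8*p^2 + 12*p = (p - 1)*(p^4 + 3*p^3 - 4*p^2 - 12*p) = p*(p - 1)*(p^3 + 3*p^2 - 4*p - 12) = p*(p - 2)*(p - 1)*(p^2 + 5*p + 6) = p*(p - 2)*(p - 1)*(p + 2)*(p + 3)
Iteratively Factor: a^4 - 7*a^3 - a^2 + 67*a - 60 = (a - 1)*(a^3 - 6*a^2 - 7*a + 60) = (a - 4)*(a - 1)*(a^2 - 2*a - 15) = (a - 5)*(a - 4)*(a - 1)*(a + 3)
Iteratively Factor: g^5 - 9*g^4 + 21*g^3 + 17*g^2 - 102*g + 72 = (g - 4)*(g^4 - 5*g^3 + g^2 + 21*g - 18) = (g - 4)*(g + 2)*(g^3 - 7*g^2 + 15*g - 9) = (g - 4)*(g - 3)*(g + 2)*(g^2 - 4*g + 3) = (g - 4)*(g - 3)^2*(g + 2)*(g - 1)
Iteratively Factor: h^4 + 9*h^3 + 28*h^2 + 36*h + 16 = (h + 2)*(h^3 + 7*h^2 + 14*h + 8) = (h + 2)*(h + 4)*(h^2 + 3*h + 2) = (h + 2)^2*(h + 4)*(h + 1)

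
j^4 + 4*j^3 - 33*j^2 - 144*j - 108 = (j - 6)*(j + 1)*(j + 3)*(j + 6)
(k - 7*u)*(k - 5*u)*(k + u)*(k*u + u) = k^4*u - 11*k^3*u^2 + k^3*u + 23*k^2*u^3 - 11*k^2*u^2 + 35*k*u^4 + 23*k*u^3 + 35*u^4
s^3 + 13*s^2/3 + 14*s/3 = s*(s + 2)*(s + 7/3)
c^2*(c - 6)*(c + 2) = c^4 - 4*c^3 - 12*c^2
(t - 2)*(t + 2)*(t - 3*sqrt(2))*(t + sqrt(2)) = t^4 - 2*sqrt(2)*t^3 - 10*t^2 + 8*sqrt(2)*t + 24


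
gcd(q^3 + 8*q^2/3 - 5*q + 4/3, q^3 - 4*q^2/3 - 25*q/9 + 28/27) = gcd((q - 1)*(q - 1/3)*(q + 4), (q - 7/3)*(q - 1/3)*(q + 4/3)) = q - 1/3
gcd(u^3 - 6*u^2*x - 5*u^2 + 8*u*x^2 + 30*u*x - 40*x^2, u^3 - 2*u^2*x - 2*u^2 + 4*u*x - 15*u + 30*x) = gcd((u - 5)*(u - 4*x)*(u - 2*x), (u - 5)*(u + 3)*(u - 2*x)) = -u^2 + 2*u*x + 5*u - 10*x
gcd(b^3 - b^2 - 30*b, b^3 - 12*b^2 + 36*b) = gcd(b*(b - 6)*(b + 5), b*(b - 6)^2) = b^2 - 6*b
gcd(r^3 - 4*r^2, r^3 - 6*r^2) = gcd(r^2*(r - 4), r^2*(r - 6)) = r^2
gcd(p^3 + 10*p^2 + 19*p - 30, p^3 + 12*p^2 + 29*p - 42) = p^2 + 5*p - 6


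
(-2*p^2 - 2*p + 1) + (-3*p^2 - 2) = -5*p^2 - 2*p - 1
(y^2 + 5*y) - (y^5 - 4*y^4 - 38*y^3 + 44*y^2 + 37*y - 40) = -y^5 + 4*y^4 + 38*y^3 - 43*y^2 - 32*y + 40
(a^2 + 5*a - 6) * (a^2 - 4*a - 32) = a^4 + a^3 - 58*a^2 - 136*a + 192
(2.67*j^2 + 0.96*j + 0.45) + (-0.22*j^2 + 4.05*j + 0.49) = 2.45*j^2 + 5.01*j + 0.94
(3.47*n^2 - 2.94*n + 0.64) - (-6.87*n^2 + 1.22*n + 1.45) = 10.34*n^2 - 4.16*n - 0.81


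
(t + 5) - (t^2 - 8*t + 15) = -t^2 + 9*t - 10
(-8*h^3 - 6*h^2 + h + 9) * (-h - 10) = 8*h^4 + 86*h^3 + 59*h^2 - 19*h - 90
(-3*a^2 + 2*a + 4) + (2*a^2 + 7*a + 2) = -a^2 + 9*a + 6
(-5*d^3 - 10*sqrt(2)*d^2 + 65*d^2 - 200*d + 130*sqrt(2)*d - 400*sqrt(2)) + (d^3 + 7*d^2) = -4*d^3 - 10*sqrt(2)*d^2 + 72*d^2 - 200*d + 130*sqrt(2)*d - 400*sqrt(2)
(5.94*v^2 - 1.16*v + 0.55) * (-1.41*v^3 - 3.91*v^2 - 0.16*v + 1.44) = -8.3754*v^5 - 21.5898*v^4 + 2.8097*v^3 + 6.5887*v^2 - 1.7584*v + 0.792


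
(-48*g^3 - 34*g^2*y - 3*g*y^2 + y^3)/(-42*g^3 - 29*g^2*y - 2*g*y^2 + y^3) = (-8*g + y)/(-7*g + y)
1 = 1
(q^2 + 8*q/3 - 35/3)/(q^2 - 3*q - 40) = (q - 7/3)/(q - 8)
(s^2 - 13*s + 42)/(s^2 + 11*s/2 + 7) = 2*(s^2 - 13*s + 42)/(2*s^2 + 11*s + 14)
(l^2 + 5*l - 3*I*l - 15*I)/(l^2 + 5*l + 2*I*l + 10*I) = (l - 3*I)/(l + 2*I)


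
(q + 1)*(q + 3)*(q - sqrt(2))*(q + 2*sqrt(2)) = q^4 + sqrt(2)*q^3 + 4*q^3 - q^2 + 4*sqrt(2)*q^2 - 16*q + 3*sqrt(2)*q - 12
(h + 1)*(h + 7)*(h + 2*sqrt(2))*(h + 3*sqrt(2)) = h^4 + 5*sqrt(2)*h^3 + 8*h^3 + 19*h^2 + 40*sqrt(2)*h^2 + 35*sqrt(2)*h + 96*h + 84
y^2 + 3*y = y*(y + 3)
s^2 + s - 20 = (s - 4)*(s + 5)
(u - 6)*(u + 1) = u^2 - 5*u - 6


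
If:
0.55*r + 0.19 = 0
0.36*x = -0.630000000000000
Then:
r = -0.35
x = -1.75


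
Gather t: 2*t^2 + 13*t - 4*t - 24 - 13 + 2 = 2*t^2 + 9*t - 35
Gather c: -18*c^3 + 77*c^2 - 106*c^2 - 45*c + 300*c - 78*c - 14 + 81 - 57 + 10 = -18*c^3 - 29*c^2 + 177*c + 20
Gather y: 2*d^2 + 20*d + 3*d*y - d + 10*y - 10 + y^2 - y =2*d^2 + 19*d + y^2 + y*(3*d + 9) - 10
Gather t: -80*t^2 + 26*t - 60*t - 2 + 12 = -80*t^2 - 34*t + 10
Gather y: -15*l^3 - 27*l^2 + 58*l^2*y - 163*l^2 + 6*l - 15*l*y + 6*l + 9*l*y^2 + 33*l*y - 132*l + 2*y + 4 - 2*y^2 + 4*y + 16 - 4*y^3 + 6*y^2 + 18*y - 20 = -15*l^3 - 190*l^2 - 120*l - 4*y^3 + y^2*(9*l + 4) + y*(58*l^2 + 18*l + 24)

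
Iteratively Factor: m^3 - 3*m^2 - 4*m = (m - 4)*(m^2 + m) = (m - 4)*(m + 1)*(m)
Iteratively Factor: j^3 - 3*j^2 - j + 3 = (j - 3)*(j^2 - 1) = (j - 3)*(j + 1)*(j - 1)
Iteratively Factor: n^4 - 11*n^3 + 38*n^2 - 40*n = (n - 5)*(n^3 - 6*n^2 + 8*n) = (n - 5)*(n - 4)*(n^2 - 2*n) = (n - 5)*(n - 4)*(n - 2)*(n)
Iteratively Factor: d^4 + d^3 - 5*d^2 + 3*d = (d - 1)*(d^3 + 2*d^2 - 3*d) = (d - 1)*(d + 3)*(d^2 - d) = (d - 1)^2*(d + 3)*(d)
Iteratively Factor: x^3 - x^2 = (x)*(x^2 - x) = x*(x - 1)*(x)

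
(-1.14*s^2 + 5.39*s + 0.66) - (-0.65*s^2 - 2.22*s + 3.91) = -0.49*s^2 + 7.61*s - 3.25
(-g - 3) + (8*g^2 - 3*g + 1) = 8*g^2 - 4*g - 2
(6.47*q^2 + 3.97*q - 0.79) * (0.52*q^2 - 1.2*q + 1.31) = 3.3644*q^4 - 5.6996*q^3 + 3.3009*q^2 + 6.1487*q - 1.0349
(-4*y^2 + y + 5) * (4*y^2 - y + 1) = -16*y^4 + 8*y^3 + 15*y^2 - 4*y + 5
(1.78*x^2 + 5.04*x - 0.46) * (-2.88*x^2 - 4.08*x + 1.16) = -5.1264*x^4 - 21.7776*x^3 - 17.1736*x^2 + 7.7232*x - 0.5336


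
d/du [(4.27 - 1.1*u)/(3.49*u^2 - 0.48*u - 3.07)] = (3.839*u^2 - 29.8046*u + 5.4266)/(12.1801*u^4 - 3.3504*u^3 - 21.1982*u^2 + 2.9472*u + 9.4249)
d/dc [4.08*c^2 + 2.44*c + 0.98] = 8.16*c + 2.44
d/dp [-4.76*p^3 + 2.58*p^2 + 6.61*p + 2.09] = -14.28*p^2 + 5.16*p + 6.61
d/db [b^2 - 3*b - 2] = 2*b - 3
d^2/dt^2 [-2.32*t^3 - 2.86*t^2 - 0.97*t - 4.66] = -13.92*t - 5.72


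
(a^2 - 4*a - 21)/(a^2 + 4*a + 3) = (a - 7)/(a + 1)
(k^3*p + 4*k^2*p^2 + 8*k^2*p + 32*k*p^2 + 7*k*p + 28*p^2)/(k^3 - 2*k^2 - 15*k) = p*(k^3 + 4*k^2*p + 8*k^2 + 32*k*p + 7*k + 28*p)/(k*(k^2 - 2*k - 15))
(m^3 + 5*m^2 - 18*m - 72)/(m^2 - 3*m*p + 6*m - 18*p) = (-m^2 + m + 12)/(-m + 3*p)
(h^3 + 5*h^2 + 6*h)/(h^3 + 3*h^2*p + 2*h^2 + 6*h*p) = (h + 3)/(h + 3*p)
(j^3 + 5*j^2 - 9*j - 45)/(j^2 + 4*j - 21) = (j^2 + 8*j + 15)/(j + 7)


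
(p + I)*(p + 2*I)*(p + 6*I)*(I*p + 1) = I*p^4 - 8*p^3 - 11*I*p^2 - 8*p - 12*I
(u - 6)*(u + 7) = u^2 + u - 42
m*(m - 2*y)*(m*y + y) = m^3*y - 2*m^2*y^2 + m^2*y - 2*m*y^2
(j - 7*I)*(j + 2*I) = j^2 - 5*I*j + 14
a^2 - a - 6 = (a - 3)*(a + 2)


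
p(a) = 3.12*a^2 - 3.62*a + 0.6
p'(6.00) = 33.82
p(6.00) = 91.20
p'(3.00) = 15.10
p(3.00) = 17.82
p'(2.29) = 10.67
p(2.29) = 8.67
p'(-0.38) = -5.99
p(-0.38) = 2.43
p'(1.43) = 5.30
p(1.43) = 1.80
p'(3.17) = 16.16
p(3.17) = 20.48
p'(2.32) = 10.86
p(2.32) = 8.99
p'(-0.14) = -4.49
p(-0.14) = 1.17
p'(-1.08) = -10.36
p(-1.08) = 8.15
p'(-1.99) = -16.04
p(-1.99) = 20.16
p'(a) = 6.24*a - 3.62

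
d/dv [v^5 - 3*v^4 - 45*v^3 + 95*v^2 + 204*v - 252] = 5*v^4 - 12*v^3 - 135*v^2 + 190*v + 204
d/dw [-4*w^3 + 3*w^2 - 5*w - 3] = -12*w^2 + 6*w - 5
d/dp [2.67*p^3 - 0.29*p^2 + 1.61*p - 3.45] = 8.01*p^2 - 0.58*p + 1.61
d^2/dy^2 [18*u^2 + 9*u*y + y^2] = 2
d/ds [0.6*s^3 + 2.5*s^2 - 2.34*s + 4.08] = 1.8*s^2 + 5.0*s - 2.34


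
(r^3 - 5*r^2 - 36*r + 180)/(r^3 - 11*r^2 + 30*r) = (r + 6)/r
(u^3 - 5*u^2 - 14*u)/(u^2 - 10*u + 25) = u*(u^2 - 5*u - 14)/(u^2 - 10*u + 25)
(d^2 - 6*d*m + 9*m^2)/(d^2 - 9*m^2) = (d - 3*m)/(d + 3*m)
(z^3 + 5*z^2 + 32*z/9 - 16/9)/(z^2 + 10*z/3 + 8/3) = (3*z^2 + 11*z - 4)/(3*(z + 2))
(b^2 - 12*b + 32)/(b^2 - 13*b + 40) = (b - 4)/(b - 5)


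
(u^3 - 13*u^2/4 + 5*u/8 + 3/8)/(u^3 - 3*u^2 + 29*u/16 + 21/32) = 4*(2*u^2 - 7*u + 3)/(8*u^2 - 26*u + 21)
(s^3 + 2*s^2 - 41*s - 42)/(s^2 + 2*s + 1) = (s^2 + s - 42)/(s + 1)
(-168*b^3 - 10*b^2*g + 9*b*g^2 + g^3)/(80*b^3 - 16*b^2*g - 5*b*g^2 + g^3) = (-42*b^2 - 13*b*g - g^2)/(20*b^2 + b*g - g^2)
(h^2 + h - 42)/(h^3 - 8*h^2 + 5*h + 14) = (h^2 + h - 42)/(h^3 - 8*h^2 + 5*h + 14)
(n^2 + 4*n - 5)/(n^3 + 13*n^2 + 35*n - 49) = (n + 5)/(n^2 + 14*n + 49)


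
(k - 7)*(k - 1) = k^2 - 8*k + 7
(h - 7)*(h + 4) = h^2 - 3*h - 28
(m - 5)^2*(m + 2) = m^3 - 8*m^2 + 5*m + 50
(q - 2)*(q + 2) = q^2 - 4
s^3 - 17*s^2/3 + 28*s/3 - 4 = (s - 3)*(s - 2)*(s - 2/3)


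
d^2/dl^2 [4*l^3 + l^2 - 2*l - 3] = 24*l + 2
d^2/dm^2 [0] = 0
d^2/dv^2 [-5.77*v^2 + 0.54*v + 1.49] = -11.5400000000000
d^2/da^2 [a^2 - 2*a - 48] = 2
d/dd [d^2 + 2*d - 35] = 2*d + 2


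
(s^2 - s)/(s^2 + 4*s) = (s - 1)/(s + 4)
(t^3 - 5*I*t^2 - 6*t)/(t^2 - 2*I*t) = t - 3*I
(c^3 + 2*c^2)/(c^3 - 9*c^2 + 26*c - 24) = c^2*(c + 2)/(c^3 - 9*c^2 + 26*c - 24)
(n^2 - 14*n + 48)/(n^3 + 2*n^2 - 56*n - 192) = (n - 6)/(n^2 + 10*n + 24)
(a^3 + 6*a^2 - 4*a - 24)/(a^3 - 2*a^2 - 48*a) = (a^2 - 4)/(a*(a - 8))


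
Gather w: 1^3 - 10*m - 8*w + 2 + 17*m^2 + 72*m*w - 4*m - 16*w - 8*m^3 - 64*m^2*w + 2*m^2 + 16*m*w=-8*m^3 + 19*m^2 - 14*m + w*(-64*m^2 + 88*m - 24) + 3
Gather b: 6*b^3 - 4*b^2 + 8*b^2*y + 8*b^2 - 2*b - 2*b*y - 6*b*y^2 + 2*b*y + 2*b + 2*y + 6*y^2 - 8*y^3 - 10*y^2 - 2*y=6*b^3 + b^2*(8*y + 4) - 6*b*y^2 - 8*y^3 - 4*y^2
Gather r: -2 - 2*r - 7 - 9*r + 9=-11*r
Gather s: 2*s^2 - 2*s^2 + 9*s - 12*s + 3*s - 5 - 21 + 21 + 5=0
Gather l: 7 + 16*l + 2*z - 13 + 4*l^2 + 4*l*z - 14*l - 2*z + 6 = 4*l^2 + l*(4*z + 2)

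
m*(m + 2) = m^2 + 2*m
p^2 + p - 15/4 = (p - 3/2)*(p + 5/2)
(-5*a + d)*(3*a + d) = -15*a^2 - 2*a*d + d^2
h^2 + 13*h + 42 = (h + 6)*(h + 7)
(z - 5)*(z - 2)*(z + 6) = z^3 - z^2 - 32*z + 60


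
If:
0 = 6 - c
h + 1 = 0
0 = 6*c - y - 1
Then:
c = 6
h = -1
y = 35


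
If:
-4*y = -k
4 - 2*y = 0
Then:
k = 8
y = 2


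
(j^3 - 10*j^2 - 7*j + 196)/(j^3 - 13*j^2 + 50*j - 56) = (j^2 - 3*j - 28)/(j^2 - 6*j + 8)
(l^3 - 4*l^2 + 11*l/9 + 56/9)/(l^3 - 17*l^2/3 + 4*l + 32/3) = (l - 7/3)/(l - 4)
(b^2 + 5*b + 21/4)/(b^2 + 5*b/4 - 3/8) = 2*(2*b + 7)/(4*b - 1)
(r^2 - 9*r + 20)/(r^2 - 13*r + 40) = (r - 4)/(r - 8)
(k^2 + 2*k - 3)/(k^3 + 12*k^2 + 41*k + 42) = (k - 1)/(k^2 + 9*k + 14)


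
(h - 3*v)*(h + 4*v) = h^2 + h*v - 12*v^2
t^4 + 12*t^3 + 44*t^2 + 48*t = t*(t + 2)*(t + 4)*(t + 6)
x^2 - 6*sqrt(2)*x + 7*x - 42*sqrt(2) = (x + 7)*(x - 6*sqrt(2))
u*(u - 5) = u^2 - 5*u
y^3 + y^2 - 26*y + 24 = (y - 4)*(y - 1)*(y + 6)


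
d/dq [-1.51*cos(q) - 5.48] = 1.51*sin(q)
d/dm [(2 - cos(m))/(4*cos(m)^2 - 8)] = (sin(m)^2 + 4*cos(m) - 3)*sin(m)/(4*(cos(m)^2 - 2)^2)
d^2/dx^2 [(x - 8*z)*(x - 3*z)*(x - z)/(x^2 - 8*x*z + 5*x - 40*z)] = 2*(3*z^2 + 20*z + 25)/(x^3 + 15*x^2 + 75*x + 125)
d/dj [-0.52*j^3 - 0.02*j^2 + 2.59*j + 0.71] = -1.56*j^2 - 0.04*j + 2.59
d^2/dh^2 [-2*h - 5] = 0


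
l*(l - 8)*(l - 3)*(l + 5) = l^4 - 6*l^3 - 31*l^2 + 120*l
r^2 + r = r*(r + 1)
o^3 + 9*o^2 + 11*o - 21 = (o - 1)*(o + 3)*(o + 7)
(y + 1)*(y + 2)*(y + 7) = y^3 + 10*y^2 + 23*y + 14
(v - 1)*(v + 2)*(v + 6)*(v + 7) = v^4 + 14*v^3 + 53*v^2 + 16*v - 84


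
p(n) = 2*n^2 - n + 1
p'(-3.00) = -13.00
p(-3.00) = 22.00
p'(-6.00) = -25.00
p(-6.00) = 79.00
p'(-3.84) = -16.36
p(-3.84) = 34.33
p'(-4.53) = -19.12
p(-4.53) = 46.57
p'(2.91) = 10.64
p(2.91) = 15.03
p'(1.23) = 3.92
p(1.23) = 2.80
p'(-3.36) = -14.44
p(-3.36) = 26.94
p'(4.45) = 16.80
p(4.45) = 36.16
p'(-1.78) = -8.12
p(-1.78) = 9.12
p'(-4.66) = -19.64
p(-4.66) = 49.09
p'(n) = 4*n - 1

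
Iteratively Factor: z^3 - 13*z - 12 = (z - 4)*(z^2 + 4*z + 3) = (z - 4)*(z + 1)*(z + 3)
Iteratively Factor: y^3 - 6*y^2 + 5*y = (y - 1)*(y^2 - 5*y) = y*(y - 1)*(y - 5)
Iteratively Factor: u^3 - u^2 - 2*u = (u - 2)*(u^2 + u) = (u - 2)*(u + 1)*(u)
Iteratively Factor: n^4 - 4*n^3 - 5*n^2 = (n - 5)*(n^3 + n^2) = (n - 5)*(n + 1)*(n^2) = n*(n - 5)*(n + 1)*(n)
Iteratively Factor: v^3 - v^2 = (v - 1)*(v^2) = v*(v - 1)*(v)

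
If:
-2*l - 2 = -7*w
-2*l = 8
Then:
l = -4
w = -6/7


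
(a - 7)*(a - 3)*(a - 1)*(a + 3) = a^4 - 8*a^3 - 2*a^2 + 72*a - 63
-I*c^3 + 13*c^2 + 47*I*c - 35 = (c + 5*I)*(c + 7*I)*(-I*c + 1)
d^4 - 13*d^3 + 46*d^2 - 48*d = d*(d - 8)*(d - 3)*(d - 2)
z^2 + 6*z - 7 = (z - 1)*(z + 7)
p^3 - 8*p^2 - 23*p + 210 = (p - 7)*(p - 6)*(p + 5)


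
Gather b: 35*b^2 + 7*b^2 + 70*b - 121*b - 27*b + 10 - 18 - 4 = 42*b^2 - 78*b - 12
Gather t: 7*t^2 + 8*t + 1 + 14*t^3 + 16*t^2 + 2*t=14*t^3 + 23*t^2 + 10*t + 1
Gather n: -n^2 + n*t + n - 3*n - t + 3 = -n^2 + n*(t - 2) - t + 3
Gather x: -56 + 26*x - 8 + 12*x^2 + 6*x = 12*x^2 + 32*x - 64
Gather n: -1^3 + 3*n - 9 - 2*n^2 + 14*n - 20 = -2*n^2 + 17*n - 30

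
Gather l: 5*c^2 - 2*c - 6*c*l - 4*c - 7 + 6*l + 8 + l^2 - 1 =5*c^2 - 6*c + l^2 + l*(6 - 6*c)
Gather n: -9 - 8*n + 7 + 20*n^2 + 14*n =20*n^2 + 6*n - 2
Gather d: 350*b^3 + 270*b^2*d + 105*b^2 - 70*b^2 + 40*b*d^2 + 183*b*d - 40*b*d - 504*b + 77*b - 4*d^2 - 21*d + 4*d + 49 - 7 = 350*b^3 + 35*b^2 - 427*b + d^2*(40*b - 4) + d*(270*b^2 + 143*b - 17) + 42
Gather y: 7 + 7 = 14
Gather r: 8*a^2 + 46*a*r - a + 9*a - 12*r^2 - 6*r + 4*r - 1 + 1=8*a^2 + 8*a - 12*r^2 + r*(46*a - 2)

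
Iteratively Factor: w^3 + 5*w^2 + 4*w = (w + 1)*(w^2 + 4*w) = (w + 1)*(w + 4)*(w)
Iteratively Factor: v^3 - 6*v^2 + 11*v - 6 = (v - 3)*(v^2 - 3*v + 2) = (v - 3)*(v - 1)*(v - 2)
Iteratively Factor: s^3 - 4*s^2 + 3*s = (s - 1)*(s^2 - 3*s) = (s - 3)*(s - 1)*(s)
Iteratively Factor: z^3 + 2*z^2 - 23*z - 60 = (z - 5)*(z^2 + 7*z + 12) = (z - 5)*(z + 3)*(z + 4)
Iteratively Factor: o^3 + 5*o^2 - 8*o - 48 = (o + 4)*(o^2 + o - 12) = (o + 4)^2*(o - 3)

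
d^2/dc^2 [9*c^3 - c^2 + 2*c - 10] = 54*c - 2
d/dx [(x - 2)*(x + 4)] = 2*x + 2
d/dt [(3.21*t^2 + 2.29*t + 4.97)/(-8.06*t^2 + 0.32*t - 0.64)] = (19.4846*t^2 + 76.0076*t - 3.056)/(64.9636*t^4 - 5.1584*t^3 + 10.4192*t^2 - 0.4096*t + 0.4096)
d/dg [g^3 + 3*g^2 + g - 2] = 3*g^2 + 6*g + 1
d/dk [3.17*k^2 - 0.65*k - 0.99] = 6.34*k - 0.65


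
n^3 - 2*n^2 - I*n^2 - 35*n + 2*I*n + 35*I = (n - 7)*(n + 5)*(n - I)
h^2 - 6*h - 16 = (h - 8)*(h + 2)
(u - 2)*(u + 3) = u^2 + u - 6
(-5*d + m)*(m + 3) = -5*d*m - 15*d + m^2 + 3*m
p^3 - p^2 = p^2*(p - 1)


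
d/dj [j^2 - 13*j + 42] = 2*j - 13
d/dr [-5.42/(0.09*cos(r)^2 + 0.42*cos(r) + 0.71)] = -(0.9756*cos(r) + 2.2764)*sin(r)/(0.09*cos(r)^2 + 0.42*cos(r) + 0.71)^2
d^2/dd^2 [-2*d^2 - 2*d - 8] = -4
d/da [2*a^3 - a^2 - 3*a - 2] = 6*a^2 - 2*a - 3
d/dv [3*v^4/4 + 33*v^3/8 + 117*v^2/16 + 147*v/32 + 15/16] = 3*v^3 + 99*v^2/8 + 117*v/8 + 147/32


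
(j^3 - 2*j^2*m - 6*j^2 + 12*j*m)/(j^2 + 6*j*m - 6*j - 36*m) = j*(j - 2*m)/(j + 6*m)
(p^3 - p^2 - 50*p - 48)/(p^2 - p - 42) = (p^2 - 7*p - 8)/(p - 7)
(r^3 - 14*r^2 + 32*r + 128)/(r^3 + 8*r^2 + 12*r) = (r^2 - 16*r + 64)/(r*(r + 6))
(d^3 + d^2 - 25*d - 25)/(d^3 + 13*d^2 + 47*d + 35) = (d - 5)/(d + 7)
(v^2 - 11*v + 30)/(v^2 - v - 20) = (v - 6)/(v + 4)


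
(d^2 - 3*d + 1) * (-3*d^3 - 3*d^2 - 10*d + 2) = -3*d^5 + 6*d^4 - 4*d^3 + 29*d^2 - 16*d + 2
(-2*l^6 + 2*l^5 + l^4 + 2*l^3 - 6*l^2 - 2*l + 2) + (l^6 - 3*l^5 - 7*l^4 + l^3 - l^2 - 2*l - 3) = -l^6 - l^5 - 6*l^4 + 3*l^3 - 7*l^2 - 4*l - 1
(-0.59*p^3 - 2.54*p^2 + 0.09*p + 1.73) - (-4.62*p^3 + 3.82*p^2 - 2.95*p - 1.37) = 4.03*p^3 - 6.36*p^2 + 3.04*p + 3.1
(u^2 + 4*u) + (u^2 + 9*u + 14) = 2*u^2 + 13*u + 14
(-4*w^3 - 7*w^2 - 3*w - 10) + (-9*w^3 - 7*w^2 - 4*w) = -13*w^3 - 14*w^2 - 7*w - 10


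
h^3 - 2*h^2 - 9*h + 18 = (h - 3)*(h - 2)*(h + 3)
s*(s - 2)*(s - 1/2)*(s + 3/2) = s^4 - s^3 - 11*s^2/4 + 3*s/2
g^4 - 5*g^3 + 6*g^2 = g^2*(g - 3)*(g - 2)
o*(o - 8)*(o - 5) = o^3 - 13*o^2 + 40*o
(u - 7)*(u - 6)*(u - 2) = u^3 - 15*u^2 + 68*u - 84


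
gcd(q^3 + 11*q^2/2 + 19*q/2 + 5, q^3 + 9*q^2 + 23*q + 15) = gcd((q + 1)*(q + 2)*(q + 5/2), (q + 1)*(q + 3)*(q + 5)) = q + 1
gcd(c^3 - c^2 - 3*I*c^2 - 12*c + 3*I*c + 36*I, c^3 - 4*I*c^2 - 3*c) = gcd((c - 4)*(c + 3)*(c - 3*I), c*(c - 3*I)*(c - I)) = c - 3*I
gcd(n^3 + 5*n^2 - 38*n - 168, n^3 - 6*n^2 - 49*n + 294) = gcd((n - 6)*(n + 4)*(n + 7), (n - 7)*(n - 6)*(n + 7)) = n^2 + n - 42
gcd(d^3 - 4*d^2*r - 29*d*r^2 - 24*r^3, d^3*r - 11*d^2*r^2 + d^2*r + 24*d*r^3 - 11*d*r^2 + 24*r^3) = -d + 8*r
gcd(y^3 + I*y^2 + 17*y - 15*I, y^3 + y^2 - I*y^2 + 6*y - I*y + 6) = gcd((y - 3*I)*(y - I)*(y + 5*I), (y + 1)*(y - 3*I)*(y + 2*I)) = y - 3*I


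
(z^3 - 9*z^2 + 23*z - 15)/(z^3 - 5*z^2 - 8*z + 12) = (z^2 - 8*z + 15)/(z^2 - 4*z - 12)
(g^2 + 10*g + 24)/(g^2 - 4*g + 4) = (g^2 + 10*g + 24)/(g^2 - 4*g + 4)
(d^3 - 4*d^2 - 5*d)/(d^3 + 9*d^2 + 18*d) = (d^2 - 4*d - 5)/(d^2 + 9*d + 18)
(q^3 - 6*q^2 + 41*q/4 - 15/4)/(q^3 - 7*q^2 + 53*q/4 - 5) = (q - 3)/(q - 4)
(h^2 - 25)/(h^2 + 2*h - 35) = (h + 5)/(h + 7)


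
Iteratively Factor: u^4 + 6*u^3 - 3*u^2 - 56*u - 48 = (u - 3)*(u^3 + 9*u^2 + 24*u + 16) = (u - 3)*(u + 1)*(u^2 + 8*u + 16) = (u - 3)*(u + 1)*(u + 4)*(u + 4)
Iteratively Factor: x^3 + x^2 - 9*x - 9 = (x - 3)*(x^2 + 4*x + 3) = (x - 3)*(x + 1)*(x + 3)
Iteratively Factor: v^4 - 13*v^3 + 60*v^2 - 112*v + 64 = (v - 1)*(v^3 - 12*v^2 + 48*v - 64) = (v - 4)*(v - 1)*(v^2 - 8*v + 16) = (v - 4)^2*(v - 1)*(v - 4)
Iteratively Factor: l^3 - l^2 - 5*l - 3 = (l - 3)*(l^2 + 2*l + 1) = (l - 3)*(l + 1)*(l + 1)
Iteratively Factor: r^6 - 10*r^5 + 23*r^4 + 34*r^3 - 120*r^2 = (r - 4)*(r^5 - 6*r^4 - r^3 + 30*r^2) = (r - 5)*(r - 4)*(r^4 - r^3 - 6*r^2) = r*(r - 5)*(r - 4)*(r^3 - r^2 - 6*r) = r*(r - 5)*(r - 4)*(r + 2)*(r^2 - 3*r) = r^2*(r - 5)*(r - 4)*(r + 2)*(r - 3)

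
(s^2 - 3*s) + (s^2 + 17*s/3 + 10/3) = 2*s^2 + 8*s/3 + 10/3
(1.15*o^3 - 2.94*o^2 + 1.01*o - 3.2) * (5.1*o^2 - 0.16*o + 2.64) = 5.865*o^5 - 15.178*o^4 + 8.6574*o^3 - 24.2432*o^2 + 3.1784*o - 8.448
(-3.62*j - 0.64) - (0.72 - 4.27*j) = 0.649999999999999*j - 1.36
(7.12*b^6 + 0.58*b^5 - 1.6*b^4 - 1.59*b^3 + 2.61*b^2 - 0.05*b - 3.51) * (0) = 0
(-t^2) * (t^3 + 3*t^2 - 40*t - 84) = -t^5 - 3*t^4 + 40*t^3 + 84*t^2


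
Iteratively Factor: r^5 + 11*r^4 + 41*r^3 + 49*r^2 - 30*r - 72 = (r + 3)*(r^4 + 8*r^3 + 17*r^2 - 2*r - 24) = (r + 3)^2*(r^3 + 5*r^2 + 2*r - 8) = (r - 1)*(r + 3)^2*(r^2 + 6*r + 8) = (r - 1)*(r + 3)^2*(r + 4)*(r + 2)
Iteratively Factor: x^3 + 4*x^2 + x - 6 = (x - 1)*(x^2 + 5*x + 6) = (x - 1)*(x + 2)*(x + 3)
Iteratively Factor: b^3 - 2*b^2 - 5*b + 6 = (b - 3)*(b^2 + b - 2) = (b - 3)*(b + 2)*(b - 1)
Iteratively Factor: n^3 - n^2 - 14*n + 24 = (n - 2)*(n^2 + n - 12) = (n - 2)*(n + 4)*(n - 3)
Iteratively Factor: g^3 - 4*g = (g + 2)*(g^2 - 2*g) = (g - 2)*(g + 2)*(g)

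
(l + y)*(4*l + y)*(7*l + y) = 28*l^3 + 39*l^2*y + 12*l*y^2 + y^3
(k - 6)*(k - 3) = k^2 - 9*k + 18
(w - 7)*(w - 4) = w^2 - 11*w + 28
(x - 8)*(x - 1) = x^2 - 9*x + 8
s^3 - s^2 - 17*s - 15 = (s - 5)*(s + 1)*(s + 3)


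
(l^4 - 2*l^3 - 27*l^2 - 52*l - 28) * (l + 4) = l^5 + 2*l^4 - 35*l^3 - 160*l^2 - 236*l - 112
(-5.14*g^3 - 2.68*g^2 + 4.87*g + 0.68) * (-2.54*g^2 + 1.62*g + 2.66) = 13.0556*g^5 - 1.5196*g^4 - 30.3838*g^3 - 0.9666*g^2 + 14.0558*g + 1.8088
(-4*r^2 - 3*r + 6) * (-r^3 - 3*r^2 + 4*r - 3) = 4*r^5 + 15*r^4 - 13*r^3 - 18*r^2 + 33*r - 18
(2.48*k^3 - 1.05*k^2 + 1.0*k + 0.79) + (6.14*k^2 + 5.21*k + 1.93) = 2.48*k^3 + 5.09*k^2 + 6.21*k + 2.72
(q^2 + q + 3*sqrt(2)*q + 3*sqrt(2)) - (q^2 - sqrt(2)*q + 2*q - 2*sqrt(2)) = -q + 4*sqrt(2)*q + 5*sqrt(2)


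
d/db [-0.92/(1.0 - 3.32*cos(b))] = 3.0544*sin(b)/(3.32*cos(b) - 1.0)^2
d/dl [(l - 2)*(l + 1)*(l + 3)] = 3*l^2 + 4*l - 5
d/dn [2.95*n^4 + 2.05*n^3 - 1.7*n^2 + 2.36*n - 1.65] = 11.8*n^3 + 6.15*n^2 - 3.4*n + 2.36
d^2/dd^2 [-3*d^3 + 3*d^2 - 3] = 6 - 18*d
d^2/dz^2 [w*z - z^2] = -2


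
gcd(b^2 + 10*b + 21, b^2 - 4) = 1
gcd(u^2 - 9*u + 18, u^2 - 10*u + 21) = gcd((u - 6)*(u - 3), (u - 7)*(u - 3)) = u - 3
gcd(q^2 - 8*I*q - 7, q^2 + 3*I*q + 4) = q - I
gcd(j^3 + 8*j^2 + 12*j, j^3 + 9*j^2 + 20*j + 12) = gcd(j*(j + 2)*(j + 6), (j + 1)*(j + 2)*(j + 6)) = j^2 + 8*j + 12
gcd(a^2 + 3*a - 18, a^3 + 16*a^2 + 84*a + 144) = a + 6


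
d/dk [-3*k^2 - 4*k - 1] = -6*k - 4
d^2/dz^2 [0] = 0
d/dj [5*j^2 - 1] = 10*j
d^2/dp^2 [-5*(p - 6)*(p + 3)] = -10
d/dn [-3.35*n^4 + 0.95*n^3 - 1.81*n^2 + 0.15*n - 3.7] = -13.4*n^3 + 2.85*n^2 - 3.62*n + 0.15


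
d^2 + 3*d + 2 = (d + 1)*(d + 2)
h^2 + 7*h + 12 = (h + 3)*(h + 4)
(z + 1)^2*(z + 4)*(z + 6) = z^4 + 12*z^3 + 45*z^2 + 58*z + 24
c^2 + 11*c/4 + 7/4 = (c + 1)*(c + 7/4)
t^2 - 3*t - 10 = (t - 5)*(t + 2)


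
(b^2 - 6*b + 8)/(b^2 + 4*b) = (b^2 - 6*b + 8)/(b*(b + 4))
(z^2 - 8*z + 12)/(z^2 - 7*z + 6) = (z - 2)/(z - 1)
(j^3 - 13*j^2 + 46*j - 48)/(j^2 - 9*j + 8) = (j^2 - 5*j + 6)/(j - 1)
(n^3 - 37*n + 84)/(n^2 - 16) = (n^2 + 4*n - 21)/(n + 4)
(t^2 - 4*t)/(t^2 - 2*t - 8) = t/(t + 2)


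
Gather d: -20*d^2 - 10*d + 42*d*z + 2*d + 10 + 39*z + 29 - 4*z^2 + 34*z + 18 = -20*d^2 + d*(42*z - 8) - 4*z^2 + 73*z + 57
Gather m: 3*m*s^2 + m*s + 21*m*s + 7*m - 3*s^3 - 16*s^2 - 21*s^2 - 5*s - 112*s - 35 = m*(3*s^2 + 22*s + 7) - 3*s^3 - 37*s^2 - 117*s - 35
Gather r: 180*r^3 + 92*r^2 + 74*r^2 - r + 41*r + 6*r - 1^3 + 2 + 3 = 180*r^3 + 166*r^2 + 46*r + 4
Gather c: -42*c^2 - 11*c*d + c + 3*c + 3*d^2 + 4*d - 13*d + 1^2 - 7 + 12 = -42*c^2 + c*(4 - 11*d) + 3*d^2 - 9*d + 6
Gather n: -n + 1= 1 - n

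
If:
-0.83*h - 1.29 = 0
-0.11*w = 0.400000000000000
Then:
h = -1.55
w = -3.64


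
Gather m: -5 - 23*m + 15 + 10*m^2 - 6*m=10*m^2 - 29*m + 10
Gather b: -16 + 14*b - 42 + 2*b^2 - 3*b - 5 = 2*b^2 + 11*b - 63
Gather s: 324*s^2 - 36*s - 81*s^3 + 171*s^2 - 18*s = -81*s^3 + 495*s^2 - 54*s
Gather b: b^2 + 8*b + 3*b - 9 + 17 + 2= b^2 + 11*b + 10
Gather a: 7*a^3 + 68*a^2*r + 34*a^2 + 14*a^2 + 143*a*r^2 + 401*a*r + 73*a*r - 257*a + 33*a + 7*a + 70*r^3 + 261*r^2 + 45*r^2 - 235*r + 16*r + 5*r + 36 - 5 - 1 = 7*a^3 + a^2*(68*r + 48) + a*(143*r^2 + 474*r - 217) + 70*r^3 + 306*r^2 - 214*r + 30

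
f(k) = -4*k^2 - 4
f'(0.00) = 0.00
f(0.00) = -4.00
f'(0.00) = 0.00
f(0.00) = -4.00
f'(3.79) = -30.32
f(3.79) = -61.46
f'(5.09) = -40.72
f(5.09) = -107.63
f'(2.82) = -22.56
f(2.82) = -35.81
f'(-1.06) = 8.48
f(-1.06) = -8.49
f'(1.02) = -8.16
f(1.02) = -8.16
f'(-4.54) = 36.32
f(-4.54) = -86.45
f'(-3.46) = 27.68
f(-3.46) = -51.89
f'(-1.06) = 8.48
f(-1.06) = -8.49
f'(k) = -8*k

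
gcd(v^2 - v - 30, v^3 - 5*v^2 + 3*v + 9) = 1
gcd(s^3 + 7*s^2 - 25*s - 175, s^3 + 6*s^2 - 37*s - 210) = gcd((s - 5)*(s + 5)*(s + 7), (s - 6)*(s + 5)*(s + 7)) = s^2 + 12*s + 35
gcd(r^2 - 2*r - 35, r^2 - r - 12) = 1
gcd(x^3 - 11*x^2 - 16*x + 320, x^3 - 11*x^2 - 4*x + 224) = x - 8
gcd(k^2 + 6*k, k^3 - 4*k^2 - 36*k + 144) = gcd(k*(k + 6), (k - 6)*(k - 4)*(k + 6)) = k + 6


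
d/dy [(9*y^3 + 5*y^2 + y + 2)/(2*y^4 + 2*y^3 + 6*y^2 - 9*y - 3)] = (-18*y^6 - 20*y^5 + 38*y^4 - 182*y^3 - 144*y^2 - 54*y + 15)/(4*y^8 + 8*y^7 + 28*y^6 - 12*y^5 - 12*y^4 - 120*y^3 + 45*y^2 + 54*y + 9)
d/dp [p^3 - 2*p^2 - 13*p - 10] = 3*p^2 - 4*p - 13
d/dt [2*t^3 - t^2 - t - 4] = 6*t^2 - 2*t - 1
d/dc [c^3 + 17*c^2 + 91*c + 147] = 3*c^2 + 34*c + 91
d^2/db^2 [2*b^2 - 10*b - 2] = 4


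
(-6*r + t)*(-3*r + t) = 18*r^2 - 9*r*t + t^2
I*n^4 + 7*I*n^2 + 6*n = n*(n - 2*I)*(n + 3*I)*(I*n + 1)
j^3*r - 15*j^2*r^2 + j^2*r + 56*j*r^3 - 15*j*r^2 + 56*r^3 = (j - 8*r)*(j - 7*r)*(j*r + r)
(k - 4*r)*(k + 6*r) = k^2 + 2*k*r - 24*r^2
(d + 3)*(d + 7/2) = d^2 + 13*d/2 + 21/2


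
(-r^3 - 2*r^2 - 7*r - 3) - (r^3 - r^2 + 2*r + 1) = -2*r^3 - r^2 - 9*r - 4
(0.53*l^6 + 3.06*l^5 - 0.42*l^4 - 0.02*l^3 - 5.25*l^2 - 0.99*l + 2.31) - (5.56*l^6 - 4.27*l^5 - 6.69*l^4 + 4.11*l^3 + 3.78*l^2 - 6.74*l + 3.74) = -5.03*l^6 + 7.33*l^5 + 6.27*l^4 - 4.13*l^3 - 9.03*l^2 + 5.75*l - 1.43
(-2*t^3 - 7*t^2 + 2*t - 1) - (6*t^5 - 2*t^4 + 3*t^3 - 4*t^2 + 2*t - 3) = -6*t^5 + 2*t^4 - 5*t^3 - 3*t^2 + 2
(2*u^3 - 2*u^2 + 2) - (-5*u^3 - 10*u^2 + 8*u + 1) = 7*u^3 + 8*u^2 - 8*u + 1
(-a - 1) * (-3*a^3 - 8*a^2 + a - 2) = 3*a^4 + 11*a^3 + 7*a^2 + a + 2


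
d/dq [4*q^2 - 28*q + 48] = 8*q - 28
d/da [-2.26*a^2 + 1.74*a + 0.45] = 1.74 - 4.52*a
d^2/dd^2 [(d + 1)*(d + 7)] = 2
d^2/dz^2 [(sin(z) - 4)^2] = 8*sin(z) + 2*cos(2*z)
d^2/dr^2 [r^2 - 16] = 2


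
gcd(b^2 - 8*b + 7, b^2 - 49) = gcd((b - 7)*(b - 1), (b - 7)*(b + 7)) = b - 7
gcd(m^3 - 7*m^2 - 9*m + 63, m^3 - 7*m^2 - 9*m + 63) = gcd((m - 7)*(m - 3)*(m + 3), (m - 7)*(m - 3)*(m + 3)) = m^3 - 7*m^2 - 9*m + 63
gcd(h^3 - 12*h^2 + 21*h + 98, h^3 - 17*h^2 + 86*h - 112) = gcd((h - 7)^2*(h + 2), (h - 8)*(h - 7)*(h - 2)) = h - 7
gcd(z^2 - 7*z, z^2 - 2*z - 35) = z - 7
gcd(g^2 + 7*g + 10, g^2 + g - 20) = g + 5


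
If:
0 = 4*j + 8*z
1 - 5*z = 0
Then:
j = -2/5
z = 1/5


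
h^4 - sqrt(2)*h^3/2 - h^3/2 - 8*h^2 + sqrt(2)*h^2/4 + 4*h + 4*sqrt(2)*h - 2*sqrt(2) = (h - 1/2)*(h - 2*sqrt(2))*(h - sqrt(2)/2)*(h + 2*sqrt(2))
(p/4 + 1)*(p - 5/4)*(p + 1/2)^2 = p^4/4 + 15*p^3/16 - p^2/2 - 69*p/64 - 5/16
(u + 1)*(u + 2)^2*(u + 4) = u^4 + 9*u^3 + 28*u^2 + 36*u + 16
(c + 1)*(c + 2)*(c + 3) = c^3 + 6*c^2 + 11*c + 6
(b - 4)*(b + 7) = b^2 + 3*b - 28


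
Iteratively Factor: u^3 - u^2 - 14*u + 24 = (u - 2)*(u^2 + u - 12) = (u - 3)*(u - 2)*(u + 4)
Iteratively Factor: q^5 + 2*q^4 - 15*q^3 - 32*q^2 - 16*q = (q + 4)*(q^4 - 2*q^3 - 7*q^2 - 4*q) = q*(q + 4)*(q^3 - 2*q^2 - 7*q - 4) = q*(q - 4)*(q + 4)*(q^2 + 2*q + 1) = q*(q - 4)*(q + 1)*(q + 4)*(q + 1)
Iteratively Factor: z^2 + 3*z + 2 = (z + 1)*(z + 2)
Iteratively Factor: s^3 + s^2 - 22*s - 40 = (s + 4)*(s^2 - 3*s - 10) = (s + 2)*(s + 4)*(s - 5)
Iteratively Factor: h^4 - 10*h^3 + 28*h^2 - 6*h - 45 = (h - 3)*(h^3 - 7*h^2 + 7*h + 15) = (h - 5)*(h - 3)*(h^2 - 2*h - 3) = (h - 5)*(h - 3)*(h + 1)*(h - 3)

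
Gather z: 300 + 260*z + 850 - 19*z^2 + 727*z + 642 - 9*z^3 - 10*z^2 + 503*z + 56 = -9*z^3 - 29*z^2 + 1490*z + 1848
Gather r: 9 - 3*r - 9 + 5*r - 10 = 2*r - 10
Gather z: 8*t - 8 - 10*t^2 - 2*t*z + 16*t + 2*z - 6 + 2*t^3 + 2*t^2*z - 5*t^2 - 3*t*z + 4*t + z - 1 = 2*t^3 - 15*t^2 + 28*t + z*(2*t^2 - 5*t + 3) - 15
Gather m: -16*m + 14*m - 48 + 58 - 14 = -2*m - 4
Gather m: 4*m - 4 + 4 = 4*m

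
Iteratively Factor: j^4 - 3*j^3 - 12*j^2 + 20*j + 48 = (j + 2)*(j^3 - 5*j^2 - 2*j + 24) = (j - 3)*(j + 2)*(j^2 - 2*j - 8) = (j - 4)*(j - 3)*(j + 2)*(j + 2)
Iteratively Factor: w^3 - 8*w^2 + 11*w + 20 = (w - 4)*(w^2 - 4*w - 5) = (w - 4)*(w + 1)*(w - 5)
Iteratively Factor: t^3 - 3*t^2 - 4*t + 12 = (t - 2)*(t^2 - t - 6) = (t - 2)*(t + 2)*(t - 3)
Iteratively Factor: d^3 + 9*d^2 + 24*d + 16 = (d + 1)*(d^2 + 8*d + 16) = (d + 1)*(d + 4)*(d + 4)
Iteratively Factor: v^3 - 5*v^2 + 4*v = (v - 1)*(v^2 - 4*v) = v*(v - 1)*(v - 4)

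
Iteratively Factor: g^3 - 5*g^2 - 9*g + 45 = (g - 3)*(g^2 - 2*g - 15) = (g - 5)*(g - 3)*(g + 3)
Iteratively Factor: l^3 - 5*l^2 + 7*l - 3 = (l - 1)*(l^2 - 4*l + 3) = (l - 3)*(l - 1)*(l - 1)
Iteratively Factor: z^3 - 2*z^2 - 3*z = (z - 3)*(z^2 + z) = z*(z - 3)*(z + 1)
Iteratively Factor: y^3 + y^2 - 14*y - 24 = (y + 2)*(y^2 - y - 12) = (y + 2)*(y + 3)*(y - 4)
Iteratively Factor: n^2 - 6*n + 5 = (n - 1)*(n - 5)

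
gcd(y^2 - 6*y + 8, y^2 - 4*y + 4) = y - 2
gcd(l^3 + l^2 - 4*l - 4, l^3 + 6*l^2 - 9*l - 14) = l^2 - l - 2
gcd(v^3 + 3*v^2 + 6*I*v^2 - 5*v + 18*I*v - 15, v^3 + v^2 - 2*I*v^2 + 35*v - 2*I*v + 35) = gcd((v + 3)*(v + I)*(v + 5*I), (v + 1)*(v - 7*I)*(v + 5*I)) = v + 5*I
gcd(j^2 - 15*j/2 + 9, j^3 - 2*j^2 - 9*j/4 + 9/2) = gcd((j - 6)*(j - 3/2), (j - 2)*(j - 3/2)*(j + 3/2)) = j - 3/2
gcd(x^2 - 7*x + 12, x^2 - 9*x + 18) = x - 3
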